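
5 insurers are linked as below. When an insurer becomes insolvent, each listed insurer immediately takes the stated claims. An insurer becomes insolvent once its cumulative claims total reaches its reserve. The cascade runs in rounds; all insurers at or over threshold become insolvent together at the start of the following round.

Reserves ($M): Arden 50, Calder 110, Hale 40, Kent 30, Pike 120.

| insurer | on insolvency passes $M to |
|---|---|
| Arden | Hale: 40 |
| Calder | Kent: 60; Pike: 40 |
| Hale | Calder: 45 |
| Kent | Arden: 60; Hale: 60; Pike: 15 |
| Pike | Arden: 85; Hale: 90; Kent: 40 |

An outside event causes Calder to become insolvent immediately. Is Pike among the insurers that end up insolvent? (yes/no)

Round 1 — Calder becomes insolvent (initial).
  Kent: +60 → 60 ≥ 30
  Pike: +40 → 40 < 120
Round 2 — Kent becomes insolvent.
  Arden: +60 → 60 ≥ 50
  Hale: +60 → 60 ≥ 40
  Pike: +15 → 55 < 120
Round 3 — Arden, Hale become insolvent.
No further insolvencies.

no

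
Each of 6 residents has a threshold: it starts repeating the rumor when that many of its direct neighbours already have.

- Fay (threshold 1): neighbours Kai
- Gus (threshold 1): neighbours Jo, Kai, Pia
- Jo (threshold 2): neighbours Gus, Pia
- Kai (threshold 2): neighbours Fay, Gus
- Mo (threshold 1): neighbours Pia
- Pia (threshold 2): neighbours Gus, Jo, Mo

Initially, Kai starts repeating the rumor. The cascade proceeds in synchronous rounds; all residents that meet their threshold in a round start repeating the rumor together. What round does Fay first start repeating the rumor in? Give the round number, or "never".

Round 1 — Kai starts repeating the rumor (initial).
Round 2 — checking thresholds:
  Fay: 1 of 1 neighbours ≥ 1, starts repeating the rumor.
  Gus: 1 of 3 neighbours ≥ 1, starts repeating the rumor.
Round 3 — no new spreads; cascade stops.

2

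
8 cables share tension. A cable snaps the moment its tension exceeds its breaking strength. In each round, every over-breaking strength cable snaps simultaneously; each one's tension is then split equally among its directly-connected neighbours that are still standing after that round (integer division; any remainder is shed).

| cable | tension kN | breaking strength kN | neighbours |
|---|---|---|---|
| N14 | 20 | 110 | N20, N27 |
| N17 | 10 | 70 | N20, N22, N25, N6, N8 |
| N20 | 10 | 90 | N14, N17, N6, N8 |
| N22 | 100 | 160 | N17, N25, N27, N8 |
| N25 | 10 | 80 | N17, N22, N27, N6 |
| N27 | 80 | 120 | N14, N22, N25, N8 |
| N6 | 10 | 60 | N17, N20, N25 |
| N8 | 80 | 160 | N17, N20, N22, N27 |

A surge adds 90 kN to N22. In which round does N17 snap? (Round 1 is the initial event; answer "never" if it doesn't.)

Round 1 — N22 at 190 > 160. N22 snaps.
  N22 sheds 190 kN to N17, N25, N27, N8: 47 each (2 lost).
    N17: 10+47 = 57 ≤ 70
    N25: 10+47 = 57 ≤ 80
    N27: 80+47 = 127 > 120
    N8: 80+47 = 127 ≤ 160
Round 2 — N27 snaps.
  N27 sheds 127 kN to N14, N25, N8: 42 each (1 lost).
    N14: 20+42 = 62 ≤ 110
    N25: 57+42 = 99 > 80
    N8: 127+42 = 169 > 160
Round 3 — N25, N8 snap.
  N25 sheds 99 kN to N17, N6: 49 each (1 lost).
    N17: 57+49 = 106 > 70
    N6: 10+49 = 59 ≤ 60
  N8 sheds 169 kN to N17, N20: 84 each (1 lost).
    N17: 106+84 = 190 > 70
    N20: 10+84 = 94 > 90
Round 4 — N17, N20 snap.
  N17 sheds 190 kN to N6: 190 each.
    N6: 59+190 = 249 > 60
  N20 sheds 94 kN to N14, N6: 47 each.
    N14: 62+47 = 109 ≤ 110
    N6: 249+47 = 296 > 60
Round 5 — N6 snaps.
  N6 sheds 296 kN: no online neighbours, lost.
No further breaks.

4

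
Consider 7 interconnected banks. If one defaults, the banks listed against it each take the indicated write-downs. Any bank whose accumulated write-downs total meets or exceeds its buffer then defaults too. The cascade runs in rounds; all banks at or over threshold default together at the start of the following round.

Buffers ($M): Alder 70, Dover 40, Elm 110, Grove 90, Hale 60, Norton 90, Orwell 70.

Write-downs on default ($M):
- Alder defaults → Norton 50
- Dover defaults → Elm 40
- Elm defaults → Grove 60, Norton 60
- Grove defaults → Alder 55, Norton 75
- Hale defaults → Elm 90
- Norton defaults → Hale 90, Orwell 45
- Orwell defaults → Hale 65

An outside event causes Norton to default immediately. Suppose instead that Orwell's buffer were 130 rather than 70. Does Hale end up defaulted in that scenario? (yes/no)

yes

With Orwell's buffer at 130:
Round 1 — Norton defaults (initial).
  Hale: +90 → 90 ≥ 60
  Orwell: +45 → 45 < 130
Round 2 — Hale defaults.
  Elm: +90 → 90 < 110
No further defaults.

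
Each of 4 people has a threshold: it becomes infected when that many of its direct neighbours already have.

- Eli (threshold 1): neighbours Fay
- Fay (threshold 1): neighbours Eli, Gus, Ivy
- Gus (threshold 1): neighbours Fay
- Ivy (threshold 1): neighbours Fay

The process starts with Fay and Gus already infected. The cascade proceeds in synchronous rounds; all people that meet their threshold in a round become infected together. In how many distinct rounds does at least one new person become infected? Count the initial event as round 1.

2

Round 1 — Fay, Gus become infected (initial).
Round 2 — checking thresholds:
  Eli: 1 of 1 neighbours ≥ 1, becomes infected.
  Ivy: 1 of 1 neighbours ≥ 1, becomes infected.
Round 3 — no new infections; cascade stops.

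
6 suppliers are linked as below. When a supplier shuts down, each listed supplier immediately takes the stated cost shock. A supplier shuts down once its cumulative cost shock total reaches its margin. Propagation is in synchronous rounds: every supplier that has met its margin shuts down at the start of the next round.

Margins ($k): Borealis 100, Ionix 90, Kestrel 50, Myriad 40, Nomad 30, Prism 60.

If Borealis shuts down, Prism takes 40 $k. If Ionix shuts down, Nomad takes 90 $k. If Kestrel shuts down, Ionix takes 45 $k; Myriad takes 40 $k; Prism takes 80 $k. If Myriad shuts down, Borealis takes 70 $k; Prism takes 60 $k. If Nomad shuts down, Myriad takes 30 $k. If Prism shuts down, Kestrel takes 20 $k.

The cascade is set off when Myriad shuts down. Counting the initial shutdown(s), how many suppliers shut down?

2

Round 1 — Myriad shuts down (initial).
  Borealis: +70 → 70 < 100
  Prism: +60 → 60 ≥ 60
Round 2 — Prism shuts down.
  Kestrel: +20 → 20 < 50
No further shutdowns.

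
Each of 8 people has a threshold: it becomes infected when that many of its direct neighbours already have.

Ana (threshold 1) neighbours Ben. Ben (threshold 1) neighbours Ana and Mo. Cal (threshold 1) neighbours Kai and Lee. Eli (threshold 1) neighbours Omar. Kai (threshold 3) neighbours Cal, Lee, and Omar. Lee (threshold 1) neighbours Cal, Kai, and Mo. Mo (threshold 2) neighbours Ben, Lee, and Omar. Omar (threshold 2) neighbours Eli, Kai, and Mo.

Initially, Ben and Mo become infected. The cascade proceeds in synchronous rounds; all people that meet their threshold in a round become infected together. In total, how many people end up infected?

Round 1 — Ben, Mo become infected (initial).
Round 2 — checking thresholds:
  Ana: 1 of 1 neighbours ≥ 1, becomes infected.
  Lee: 1 of 3 neighbours ≥ 1, becomes infected.
  Omar: 1 of 3 neighbours < 2, holds.
Round 3 — checking thresholds:
  Cal: 1 of 2 neighbours ≥ 1, becomes infected.
  Kai: 1 of 3 neighbours < 3, holds.
  Omar: 1 of 3 neighbours < 2, holds.
Round 4 — no new infections; cascade stops.

5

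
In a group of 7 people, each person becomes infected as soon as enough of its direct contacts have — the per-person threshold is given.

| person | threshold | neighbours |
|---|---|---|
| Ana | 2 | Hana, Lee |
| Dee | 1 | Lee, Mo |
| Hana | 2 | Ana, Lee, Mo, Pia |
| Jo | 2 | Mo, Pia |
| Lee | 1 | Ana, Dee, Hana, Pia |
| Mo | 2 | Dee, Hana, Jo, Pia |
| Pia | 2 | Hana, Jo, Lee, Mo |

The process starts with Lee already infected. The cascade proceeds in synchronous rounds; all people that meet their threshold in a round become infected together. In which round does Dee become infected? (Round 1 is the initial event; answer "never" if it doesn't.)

2

Round 1 — Lee becomes infected (initial).
Round 2 — checking thresholds:
  Ana: 1 of 2 neighbours < 2, not yet.
  Dee: 1 of 2 neighbours ≥ 1, becomes infected.
  Hana: 1 of 4 neighbours < 2, not yet.
  Pia: 1 of 4 neighbours < 2, not yet.
Round 3 — no new infections; cascade stops.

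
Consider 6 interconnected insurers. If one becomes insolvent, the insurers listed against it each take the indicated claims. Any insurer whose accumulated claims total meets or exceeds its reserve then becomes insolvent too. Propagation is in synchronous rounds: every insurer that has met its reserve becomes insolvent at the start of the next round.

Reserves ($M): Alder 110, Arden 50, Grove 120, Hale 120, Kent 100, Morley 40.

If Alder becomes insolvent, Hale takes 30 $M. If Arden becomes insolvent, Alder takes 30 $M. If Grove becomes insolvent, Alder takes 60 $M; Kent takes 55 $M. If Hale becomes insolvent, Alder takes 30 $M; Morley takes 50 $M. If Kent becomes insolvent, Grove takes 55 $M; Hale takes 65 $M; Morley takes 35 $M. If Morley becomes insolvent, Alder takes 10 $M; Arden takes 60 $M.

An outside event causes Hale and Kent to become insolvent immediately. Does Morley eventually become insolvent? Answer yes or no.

yes

Round 1 — Hale, Kent become insolvent (initial).
  Alder: +30 → 30 < 110
  Grove: +55 → 55 < 120
  Morley: +50+35 → 85 ≥ 40
Round 2 — Morley becomes insolvent.
  Alder: +10 → 40 < 110
  Arden: +60 → 60 ≥ 50
Round 3 — Arden becomes insolvent.
  Alder: +30 → 70 < 110
No further insolvencies.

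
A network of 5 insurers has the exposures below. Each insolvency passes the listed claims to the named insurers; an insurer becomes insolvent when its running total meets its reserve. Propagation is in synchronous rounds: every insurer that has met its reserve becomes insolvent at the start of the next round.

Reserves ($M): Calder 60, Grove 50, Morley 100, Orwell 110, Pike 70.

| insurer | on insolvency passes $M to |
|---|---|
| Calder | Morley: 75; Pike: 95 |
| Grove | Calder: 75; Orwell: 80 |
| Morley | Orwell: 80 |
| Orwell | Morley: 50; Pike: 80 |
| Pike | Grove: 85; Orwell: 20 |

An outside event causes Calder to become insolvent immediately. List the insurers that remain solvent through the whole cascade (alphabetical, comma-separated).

Round 1 — Calder becomes insolvent (initial).
  Morley: +75 → 75 < 100
  Pike: +95 → 95 ≥ 70
Round 2 — Pike becomes insolvent.
  Grove: +85 → 85 ≥ 50
  Orwell: +20 → 20 < 110
Round 3 — Grove becomes insolvent.
  Orwell: +80 → 100 < 110
No further insolvencies.

Morley, Orwell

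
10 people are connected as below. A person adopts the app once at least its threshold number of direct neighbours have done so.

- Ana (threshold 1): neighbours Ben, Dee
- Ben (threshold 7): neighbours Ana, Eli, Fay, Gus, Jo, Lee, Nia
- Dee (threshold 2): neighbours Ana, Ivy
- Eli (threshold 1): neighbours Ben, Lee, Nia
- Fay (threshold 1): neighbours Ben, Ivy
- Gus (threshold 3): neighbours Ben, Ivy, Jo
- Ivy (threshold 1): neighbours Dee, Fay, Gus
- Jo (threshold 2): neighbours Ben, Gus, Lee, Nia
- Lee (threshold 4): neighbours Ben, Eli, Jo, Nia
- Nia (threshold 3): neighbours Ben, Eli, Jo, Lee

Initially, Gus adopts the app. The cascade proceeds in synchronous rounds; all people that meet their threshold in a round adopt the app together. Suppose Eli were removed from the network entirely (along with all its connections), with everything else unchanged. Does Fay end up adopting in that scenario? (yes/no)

With Eli removed:
Round 1 — Gus adopts the app (initial).
Round 2 — checking thresholds:
  Ben: 1 of 6 neighbours < 7, below threshold.
  Ivy: 1 of 3 neighbours ≥ 1, adopts the app.
  Jo: 1 of 4 neighbours < 2, below threshold.
Round 3 — checking thresholds:
  Ben: 1 of 6 neighbours < 7, below threshold.
  Dee: 1 of 2 neighbours < 2, below threshold.
  Fay: 1 of 2 neighbours ≥ 1, adopts the app.
  Jo: 1 of 4 neighbours < 2, below threshold.
Round 4 — no new adoptions; cascade stops.

yes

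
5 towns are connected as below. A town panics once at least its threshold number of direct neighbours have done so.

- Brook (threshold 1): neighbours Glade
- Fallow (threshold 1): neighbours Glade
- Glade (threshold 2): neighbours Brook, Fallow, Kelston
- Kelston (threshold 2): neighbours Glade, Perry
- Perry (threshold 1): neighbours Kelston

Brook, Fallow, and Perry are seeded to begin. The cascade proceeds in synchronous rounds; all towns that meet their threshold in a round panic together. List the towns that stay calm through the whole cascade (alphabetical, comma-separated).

none

Round 1 — Brook, Fallow, Perry panic (initial).
Round 2 — checking thresholds:
  Glade: 2 of 3 neighbours ≥ 2, panics.
  Kelston: 1 of 2 neighbours < 2, holds.
Round 3 — checking thresholds:
  Kelston: 2 of 2 neighbours ≥ 2, panics.
Round 4 — no new panics; cascade stops.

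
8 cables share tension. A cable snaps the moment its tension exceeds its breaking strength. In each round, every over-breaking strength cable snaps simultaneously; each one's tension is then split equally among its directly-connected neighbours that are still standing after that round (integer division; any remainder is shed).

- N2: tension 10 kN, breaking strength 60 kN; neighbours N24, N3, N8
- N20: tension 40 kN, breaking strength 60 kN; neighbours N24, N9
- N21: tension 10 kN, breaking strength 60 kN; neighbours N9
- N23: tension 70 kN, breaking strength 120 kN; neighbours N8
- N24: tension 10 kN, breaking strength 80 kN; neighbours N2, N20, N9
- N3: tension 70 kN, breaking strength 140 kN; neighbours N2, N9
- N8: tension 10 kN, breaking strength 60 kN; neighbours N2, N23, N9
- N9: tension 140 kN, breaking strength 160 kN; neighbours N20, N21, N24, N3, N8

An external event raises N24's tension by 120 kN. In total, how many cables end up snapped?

Round 1 — N24 at 130 > 80. N24 snaps.
  N24 sheds 130 kN to N2, N20, N9: 43 each (1 lost).
    N2: 10+43 = 53 ≤ 60
    N20: 40+43 = 83 > 60
    N9: 140+43 = 183 > 160
Round 2 — N20, N9 snap.
  N20 sheds 83 kN: no online neighbours, lost.
  N9 sheds 183 kN to N21, N3, N8: 61 each.
    N21: 10+61 = 71 > 60
    N3: 70+61 = 131 ≤ 140
    N8: 10+61 = 71 > 60
Round 3 — N21, N8 snap.
  N21 sheds 71 kN: no online neighbours, lost.
  N8 sheds 71 kN to N2, N23: 35 each (1 lost).
    N2: 53+35 = 88 > 60
    N23: 70+35 = 105 ≤ 120
Round 4 — N2 snaps.
  N2 sheds 88 kN to N3: 88 each.
    N3: 131+88 = 219 > 140
Round 5 — N3 snaps.
  N3 sheds 219 kN: no online neighbours, lost.
No further breaks.

7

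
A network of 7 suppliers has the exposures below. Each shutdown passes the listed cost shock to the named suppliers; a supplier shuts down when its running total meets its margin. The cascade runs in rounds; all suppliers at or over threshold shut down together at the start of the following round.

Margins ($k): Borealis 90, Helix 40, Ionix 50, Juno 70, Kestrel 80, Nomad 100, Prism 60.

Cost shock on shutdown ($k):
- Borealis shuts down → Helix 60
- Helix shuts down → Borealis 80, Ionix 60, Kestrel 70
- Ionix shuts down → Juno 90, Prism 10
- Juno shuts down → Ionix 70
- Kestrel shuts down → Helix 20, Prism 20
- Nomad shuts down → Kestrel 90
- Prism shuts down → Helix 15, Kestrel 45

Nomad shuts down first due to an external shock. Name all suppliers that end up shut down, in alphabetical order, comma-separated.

Kestrel, Nomad

Round 1 — Nomad shuts down (initial).
  Kestrel: +90 → 90 ≥ 80
Round 2 — Kestrel shuts down.
  Helix: +20 → 20 < 40
  Prism: +20 → 20 < 60
No further shutdowns.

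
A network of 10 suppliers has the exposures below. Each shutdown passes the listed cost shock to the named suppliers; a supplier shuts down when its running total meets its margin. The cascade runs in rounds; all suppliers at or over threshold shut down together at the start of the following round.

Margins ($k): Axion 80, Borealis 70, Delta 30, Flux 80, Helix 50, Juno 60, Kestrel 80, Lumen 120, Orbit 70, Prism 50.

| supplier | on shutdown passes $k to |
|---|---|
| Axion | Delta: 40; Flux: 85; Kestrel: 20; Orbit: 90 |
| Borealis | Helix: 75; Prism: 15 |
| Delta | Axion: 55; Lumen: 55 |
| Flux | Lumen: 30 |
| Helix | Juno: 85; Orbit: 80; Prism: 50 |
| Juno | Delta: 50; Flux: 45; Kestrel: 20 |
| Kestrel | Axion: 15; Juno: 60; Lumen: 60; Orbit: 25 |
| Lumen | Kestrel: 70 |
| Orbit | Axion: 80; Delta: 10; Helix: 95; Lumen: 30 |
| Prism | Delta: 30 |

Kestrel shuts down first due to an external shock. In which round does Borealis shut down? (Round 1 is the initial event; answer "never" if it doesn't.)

Round 1 — Kestrel shuts down (initial).
  Axion: +15 → 15 < 80
  Juno: +60 → 60 ≥ 60
  Lumen: +60 → 60 < 120
  Orbit: +25 → 25 < 70
Round 2 — Juno shuts down.
  Delta: +50 → 50 ≥ 30
  Flux: +45 → 45 < 80
Round 3 — Delta shuts down.
  Axion: +55 → 70 < 80
  Lumen: +55 → 115 < 120
No further shutdowns.

never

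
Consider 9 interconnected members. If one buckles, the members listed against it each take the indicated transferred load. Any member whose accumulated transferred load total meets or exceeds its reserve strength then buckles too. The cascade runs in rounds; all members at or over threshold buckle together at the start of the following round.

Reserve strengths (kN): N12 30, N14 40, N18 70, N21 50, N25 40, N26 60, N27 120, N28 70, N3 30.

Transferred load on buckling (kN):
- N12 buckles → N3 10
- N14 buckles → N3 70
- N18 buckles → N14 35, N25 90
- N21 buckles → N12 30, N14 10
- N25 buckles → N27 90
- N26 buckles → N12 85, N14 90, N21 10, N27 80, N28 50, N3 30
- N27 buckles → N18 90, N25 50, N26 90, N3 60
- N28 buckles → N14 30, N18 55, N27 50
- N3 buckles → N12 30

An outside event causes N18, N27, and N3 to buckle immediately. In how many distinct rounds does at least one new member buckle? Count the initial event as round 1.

3

Round 1 — N18, N27, N3 buckle (initial).
  N12: +30 → 30 ≥ 30
  N14: +35 → 35 < 40
  N25: +90+50 → 140 ≥ 40
  N26: +90 → 90 ≥ 60
Round 2 — N12, N25, N26 buckle.
  N14: +90 → 125 ≥ 40
  N21: +10 → 10 < 50
  N28: +50 → 50 < 70
Round 3 — N14 buckles.
No further bucklings.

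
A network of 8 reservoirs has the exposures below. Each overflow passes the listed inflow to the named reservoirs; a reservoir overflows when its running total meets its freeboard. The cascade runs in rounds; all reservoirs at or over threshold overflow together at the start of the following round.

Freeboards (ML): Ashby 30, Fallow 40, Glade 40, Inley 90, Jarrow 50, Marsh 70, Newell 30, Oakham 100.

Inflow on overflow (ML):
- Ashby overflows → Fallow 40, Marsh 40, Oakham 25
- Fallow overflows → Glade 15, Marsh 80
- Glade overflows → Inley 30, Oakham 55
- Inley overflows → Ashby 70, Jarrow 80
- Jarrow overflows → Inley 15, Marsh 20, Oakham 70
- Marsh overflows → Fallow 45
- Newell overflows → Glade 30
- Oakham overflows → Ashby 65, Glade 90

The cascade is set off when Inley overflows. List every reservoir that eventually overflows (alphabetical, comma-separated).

Ashby, Fallow, Inley, Jarrow, Marsh

Round 1 — Inley overflows (initial).
  Ashby: +70 → 70 ≥ 30
  Jarrow: +80 → 80 ≥ 50
Round 2 — Ashby, Jarrow overflow.
  Fallow: +40 → 40 ≥ 40
  Marsh: +40+20 → 60 < 70
  Oakham: +25+70 → 95 < 100
Round 3 — Fallow overflows.
  Glade: +15 → 15 < 40
  Marsh: +80 → 140 ≥ 70
Round 4 — Marsh overflows.
No further overflows.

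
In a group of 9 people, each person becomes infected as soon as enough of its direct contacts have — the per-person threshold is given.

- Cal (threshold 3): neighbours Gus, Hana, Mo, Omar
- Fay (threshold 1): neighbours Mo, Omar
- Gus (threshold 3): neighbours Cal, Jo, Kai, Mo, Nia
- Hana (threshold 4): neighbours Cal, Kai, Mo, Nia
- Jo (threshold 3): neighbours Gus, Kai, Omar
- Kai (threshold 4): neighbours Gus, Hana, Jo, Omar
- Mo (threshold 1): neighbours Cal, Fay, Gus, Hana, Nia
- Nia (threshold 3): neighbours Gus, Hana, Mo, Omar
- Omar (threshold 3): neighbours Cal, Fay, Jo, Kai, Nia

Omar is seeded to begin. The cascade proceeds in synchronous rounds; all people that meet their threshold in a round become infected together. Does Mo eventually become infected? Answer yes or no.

yes

Round 1 — Omar becomes infected (initial).
Round 2 — checking thresholds:
  Cal: 1 of 4 neighbours < 3, not yet.
  Fay: 1 of 2 neighbours ≥ 1, becomes infected.
  Jo: 1 of 3 neighbours < 3, not yet.
  Kai: 1 of 4 neighbours < 4, not yet.
  Nia: 1 of 4 neighbours < 3, not yet.
Round 3 — checking thresholds:
  Cal: 1 of 4 neighbours < 3, not yet.
  Jo: 1 of 3 neighbours < 3, not yet.
  Kai: 1 of 4 neighbours < 4, not yet.
  Mo: 1 of 5 neighbours ≥ 1, becomes infected.
  Nia: 1 of 4 neighbours < 3, not yet.
Round 4 — no new infections; cascade stops.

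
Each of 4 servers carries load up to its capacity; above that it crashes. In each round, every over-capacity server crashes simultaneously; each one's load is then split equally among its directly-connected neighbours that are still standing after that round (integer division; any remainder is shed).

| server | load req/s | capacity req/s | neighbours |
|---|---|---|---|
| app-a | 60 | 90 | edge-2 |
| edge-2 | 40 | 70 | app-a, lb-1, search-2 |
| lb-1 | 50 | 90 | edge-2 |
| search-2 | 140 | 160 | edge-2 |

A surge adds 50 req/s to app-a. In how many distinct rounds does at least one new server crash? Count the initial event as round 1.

Round 1 — app-a at 110 > 90. app-a crashes.
  app-a sheds 110 req/s to edge-2: 110 each.
    edge-2: 40+110 = 150 > 70
Round 2 — edge-2 crashes.
  edge-2 sheds 150 req/s to lb-1, search-2: 75 each.
    lb-1: 50+75 = 125 > 90
    search-2: 140+75 = 215 > 160
Round 3 — lb-1, search-2 crash.
  lb-1 sheds 125 req/s: no online neighbours, lost.
  search-2 sheds 215 req/s: no online neighbours, lost.
No further crashes.

3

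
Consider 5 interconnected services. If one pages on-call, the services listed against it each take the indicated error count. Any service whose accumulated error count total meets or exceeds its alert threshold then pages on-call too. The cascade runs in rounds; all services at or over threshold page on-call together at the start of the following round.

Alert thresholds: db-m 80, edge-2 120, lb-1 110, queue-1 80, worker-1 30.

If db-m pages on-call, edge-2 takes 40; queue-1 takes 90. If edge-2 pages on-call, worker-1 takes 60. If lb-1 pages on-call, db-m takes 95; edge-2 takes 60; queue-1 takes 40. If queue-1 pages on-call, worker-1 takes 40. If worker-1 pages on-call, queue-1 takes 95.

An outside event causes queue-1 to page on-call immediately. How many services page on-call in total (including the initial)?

2

Round 1 — queue-1 pages on-call (initial).
  worker-1: +40 → 40 ≥ 30
Round 2 — worker-1 pages on-call.
No further pages.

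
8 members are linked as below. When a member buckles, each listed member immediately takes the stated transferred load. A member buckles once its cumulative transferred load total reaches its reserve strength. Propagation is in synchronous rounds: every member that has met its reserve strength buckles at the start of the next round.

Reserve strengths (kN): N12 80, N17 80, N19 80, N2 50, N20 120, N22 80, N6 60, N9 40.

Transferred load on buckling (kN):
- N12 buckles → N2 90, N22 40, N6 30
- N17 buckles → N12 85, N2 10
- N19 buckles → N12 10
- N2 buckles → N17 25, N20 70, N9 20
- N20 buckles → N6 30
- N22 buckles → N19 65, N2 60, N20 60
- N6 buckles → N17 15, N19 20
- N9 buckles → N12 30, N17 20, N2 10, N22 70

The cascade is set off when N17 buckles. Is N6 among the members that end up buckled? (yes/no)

no

Round 1 — N17 buckles (initial).
  N12: +85 → 85 ≥ 80
  N2: +10 → 10 < 50
Round 2 — N12 buckles.
  N2: +90 → 100 ≥ 50
  N22: +40 → 40 < 80
  N6: +30 → 30 < 60
Round 3 — N2 buckles.
  N20: +70 → 70 < 120
  N9: +20 → 20 < 40
No further bucklings.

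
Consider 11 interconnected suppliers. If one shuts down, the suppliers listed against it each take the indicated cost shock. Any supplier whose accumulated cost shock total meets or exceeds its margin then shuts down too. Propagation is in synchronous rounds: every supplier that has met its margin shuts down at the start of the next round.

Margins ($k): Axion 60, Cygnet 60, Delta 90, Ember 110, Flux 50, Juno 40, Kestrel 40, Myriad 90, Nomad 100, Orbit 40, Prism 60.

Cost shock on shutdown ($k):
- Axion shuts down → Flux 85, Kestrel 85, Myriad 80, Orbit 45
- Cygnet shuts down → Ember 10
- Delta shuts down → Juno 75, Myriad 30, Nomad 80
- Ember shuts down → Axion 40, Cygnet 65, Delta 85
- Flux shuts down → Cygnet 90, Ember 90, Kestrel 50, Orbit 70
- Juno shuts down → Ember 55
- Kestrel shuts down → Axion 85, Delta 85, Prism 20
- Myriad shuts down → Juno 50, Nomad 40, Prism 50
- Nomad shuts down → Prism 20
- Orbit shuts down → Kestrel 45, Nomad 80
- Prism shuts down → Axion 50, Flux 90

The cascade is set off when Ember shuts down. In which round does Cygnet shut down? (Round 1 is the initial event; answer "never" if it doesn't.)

Round 1 — Ember shuts down (initial).
  Axion: +40 → 40 < 60
  Cygnet: +65 → 65 ≥ 60
  Delta: +85 → 85 < 90
Round 2 — Cygnet shuts down.
No further shutdowns.

2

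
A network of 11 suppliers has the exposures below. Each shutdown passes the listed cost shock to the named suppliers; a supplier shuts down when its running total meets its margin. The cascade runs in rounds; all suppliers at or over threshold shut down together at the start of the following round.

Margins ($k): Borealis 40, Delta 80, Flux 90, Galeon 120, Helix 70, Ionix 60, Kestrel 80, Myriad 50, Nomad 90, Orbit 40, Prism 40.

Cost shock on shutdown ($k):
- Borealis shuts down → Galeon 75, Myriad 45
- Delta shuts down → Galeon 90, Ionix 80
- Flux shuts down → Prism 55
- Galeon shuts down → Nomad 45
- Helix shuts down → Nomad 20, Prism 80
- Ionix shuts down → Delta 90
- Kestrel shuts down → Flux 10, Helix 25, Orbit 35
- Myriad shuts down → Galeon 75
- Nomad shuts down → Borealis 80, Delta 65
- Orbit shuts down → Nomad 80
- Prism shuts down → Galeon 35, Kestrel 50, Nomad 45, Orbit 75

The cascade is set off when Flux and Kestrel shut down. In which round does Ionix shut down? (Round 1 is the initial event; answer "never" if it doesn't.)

Round 1 — Flux, Kestrel shut down (initial).
  Helix: +25 → 25 < 70
  Orbit: +35 → 35 < 40
  Prism: +55 → 55 ≥ 40
Round 2 — Prism shuts down.
  Galeon: +35 → 35 < 120
  Nomad: +45 → 45 < 90
  Orbit: +75 → 110 ≥ 40
Round 3 — Orbit shuts down.
  Nomad: +80 → 125 ≥ 90
Round 4 — Nomad shuts down.
  Borealis: +80 → 80 ≥ 40
  Delta: +65 → 65 < 80
Round 5 — Borealis shuts down.
  Galeon: +75 → 110 < 120
  Myriad: +45 → 45 < 50
No further shutdowns.

never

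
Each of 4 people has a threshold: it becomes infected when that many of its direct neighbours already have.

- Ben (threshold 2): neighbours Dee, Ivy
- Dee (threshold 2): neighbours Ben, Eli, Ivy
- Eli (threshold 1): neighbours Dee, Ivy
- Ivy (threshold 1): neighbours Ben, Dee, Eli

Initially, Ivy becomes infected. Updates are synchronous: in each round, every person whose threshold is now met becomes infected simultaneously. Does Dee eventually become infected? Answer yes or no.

yes

Round 1 — Ivy becomes infected (initial).
Round 2 — checking thresholds:
  Ben: 1 of 2 neighbours < 2, not yet.
  Dee: 1 of 3 neighbours < 2, not yet.
  Eli: 1 of 2 neighbours ≥ 1, becomes infected.
Round 3 — checking thresholds:
  Ben: 1 of 2 neighbours < 2, not yet.
  Dee: 2 of 3 neighbours ≥ 2, becomes infected.
Round 4 — checking thresholds:
  Ben: 2 of 2 neighbours ≥ 2, becomes infected.
Round 5 — no new infections; cascade stops.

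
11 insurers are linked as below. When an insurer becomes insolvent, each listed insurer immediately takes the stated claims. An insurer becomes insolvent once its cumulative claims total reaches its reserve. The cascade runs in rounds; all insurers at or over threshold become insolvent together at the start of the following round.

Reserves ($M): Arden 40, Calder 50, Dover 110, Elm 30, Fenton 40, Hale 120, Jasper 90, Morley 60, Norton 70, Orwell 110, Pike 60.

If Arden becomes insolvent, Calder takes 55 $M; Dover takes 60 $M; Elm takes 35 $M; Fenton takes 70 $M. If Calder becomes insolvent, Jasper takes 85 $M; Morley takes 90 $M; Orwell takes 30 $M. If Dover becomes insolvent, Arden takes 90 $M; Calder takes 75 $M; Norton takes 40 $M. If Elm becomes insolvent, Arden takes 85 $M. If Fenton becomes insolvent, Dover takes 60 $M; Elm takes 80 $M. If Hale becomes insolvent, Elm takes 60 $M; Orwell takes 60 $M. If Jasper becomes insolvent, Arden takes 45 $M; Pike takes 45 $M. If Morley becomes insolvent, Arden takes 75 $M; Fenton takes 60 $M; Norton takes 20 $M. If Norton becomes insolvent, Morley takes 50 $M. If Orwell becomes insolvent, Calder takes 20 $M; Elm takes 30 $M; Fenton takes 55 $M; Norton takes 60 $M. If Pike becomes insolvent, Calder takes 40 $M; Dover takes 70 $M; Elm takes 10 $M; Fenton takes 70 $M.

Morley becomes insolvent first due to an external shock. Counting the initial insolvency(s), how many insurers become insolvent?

6

Round 1 — Morley becomes insolvent (initial).
  Arden: +75 → 75 ≥ 40
  Fenton: +60 → 60 ≥ 40
  Norton: +20 → 20 < 70
Round 2 — Arden, Fenton become insolvent.
  Calder: +55 → 55 ≥ 50
  Dover: +60+60 → 120 ≥ 110
  Elm: +35+80 → 115 ≥ 30
Round 3 — Calder, Dover, Elm become insolvent.
  Jasper: +85 → 85 < 90
  Norton: +40 → 60 < 70
  Orwell: +30 → 30 < 110
No further insolvencies.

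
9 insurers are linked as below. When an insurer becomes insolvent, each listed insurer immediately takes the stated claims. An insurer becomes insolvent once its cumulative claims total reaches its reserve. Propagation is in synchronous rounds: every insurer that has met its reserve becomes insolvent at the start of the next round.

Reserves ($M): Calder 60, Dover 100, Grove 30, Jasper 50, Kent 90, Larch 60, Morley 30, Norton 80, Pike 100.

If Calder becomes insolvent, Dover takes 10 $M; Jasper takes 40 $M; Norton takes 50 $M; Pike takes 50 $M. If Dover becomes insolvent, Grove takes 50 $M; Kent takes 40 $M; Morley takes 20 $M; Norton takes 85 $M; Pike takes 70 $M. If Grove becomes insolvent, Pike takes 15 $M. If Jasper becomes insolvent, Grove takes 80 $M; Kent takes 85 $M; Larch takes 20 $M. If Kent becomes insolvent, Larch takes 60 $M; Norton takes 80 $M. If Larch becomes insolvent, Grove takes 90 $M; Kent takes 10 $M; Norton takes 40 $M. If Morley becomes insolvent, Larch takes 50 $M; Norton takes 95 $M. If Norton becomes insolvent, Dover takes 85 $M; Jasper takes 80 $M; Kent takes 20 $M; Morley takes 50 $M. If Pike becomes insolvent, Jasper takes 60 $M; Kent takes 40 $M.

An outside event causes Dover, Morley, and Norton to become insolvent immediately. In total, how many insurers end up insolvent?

Round 1 — Dover, Morley, Norton become insolvent (initial).
  Grove: +50 → 50 ≥ 30
  Jasper: +80 → 80 ≥ 50
  Kent: +40+20 → 60 < 90
  Larch: +50 → 50 < 60
  Pike: +70 → 70 < 100
Round 2 — Grove, Jasper become insolvent.
  Kent: +85 → 145 ≥ 90
  Larch: +20 → 70 ≥ 60
  Pike: +15 → 85 < 100
Round 3 — Kent, Larch become insolvent.
No further insolvencies.

7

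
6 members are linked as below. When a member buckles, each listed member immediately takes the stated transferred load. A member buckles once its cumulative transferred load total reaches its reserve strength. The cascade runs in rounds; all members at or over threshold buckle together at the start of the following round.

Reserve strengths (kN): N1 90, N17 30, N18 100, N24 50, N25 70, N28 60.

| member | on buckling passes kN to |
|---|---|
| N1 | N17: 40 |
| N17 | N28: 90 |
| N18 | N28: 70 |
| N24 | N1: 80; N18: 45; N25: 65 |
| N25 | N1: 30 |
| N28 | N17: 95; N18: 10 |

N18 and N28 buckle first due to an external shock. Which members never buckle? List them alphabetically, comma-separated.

Round 1 — N18, N28 buckle (initial).
  N17: +95 → 95 ≥ 30
Round 2 — N17 buckles.
No further bucklings.

N1, N24, N25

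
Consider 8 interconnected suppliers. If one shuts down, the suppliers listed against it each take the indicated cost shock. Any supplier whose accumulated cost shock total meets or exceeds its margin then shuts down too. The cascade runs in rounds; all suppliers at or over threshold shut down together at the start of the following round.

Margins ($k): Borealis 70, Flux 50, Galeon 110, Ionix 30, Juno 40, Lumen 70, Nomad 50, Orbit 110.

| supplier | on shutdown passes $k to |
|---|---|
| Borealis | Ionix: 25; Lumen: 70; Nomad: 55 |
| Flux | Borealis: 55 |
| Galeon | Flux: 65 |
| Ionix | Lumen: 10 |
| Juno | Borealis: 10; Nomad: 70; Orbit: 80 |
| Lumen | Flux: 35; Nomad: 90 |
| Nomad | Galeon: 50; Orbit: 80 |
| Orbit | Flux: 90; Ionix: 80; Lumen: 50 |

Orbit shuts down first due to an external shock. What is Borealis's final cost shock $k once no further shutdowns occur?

55

Round 1 — Orbit shuts down (initial).
  Flux: +90 → 90 ≥ 50
  Ionix: +80 → 80 ≥ 30
  Lumen: +50 → 50 < 70
Round 2 — Flux, Ionix shut down.
  Borealis: +55 → 55 < 70
  Lumen: +10 → 60 < 70
No further shutdowns.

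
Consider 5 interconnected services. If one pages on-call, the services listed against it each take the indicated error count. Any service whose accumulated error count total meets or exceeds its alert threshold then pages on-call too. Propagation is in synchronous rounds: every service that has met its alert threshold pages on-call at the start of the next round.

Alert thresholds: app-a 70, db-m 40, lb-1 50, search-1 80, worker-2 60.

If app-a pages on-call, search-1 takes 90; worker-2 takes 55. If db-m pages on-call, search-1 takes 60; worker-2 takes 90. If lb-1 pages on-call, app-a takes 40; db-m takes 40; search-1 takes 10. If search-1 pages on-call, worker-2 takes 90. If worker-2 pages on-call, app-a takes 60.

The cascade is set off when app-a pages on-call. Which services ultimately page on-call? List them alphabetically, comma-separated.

app-a, search-1, worker-2

Round 1 — app-a pages on-call (initial).
  search-1: +90 → 90 ≥ 80
  worker-2: +55 → 55 < 60
Round 2 — search-1 pages on-call.
  worker-2: +90 → 145 ≥ 60
Round 3 — worker-2 pages on-call.
No further pages.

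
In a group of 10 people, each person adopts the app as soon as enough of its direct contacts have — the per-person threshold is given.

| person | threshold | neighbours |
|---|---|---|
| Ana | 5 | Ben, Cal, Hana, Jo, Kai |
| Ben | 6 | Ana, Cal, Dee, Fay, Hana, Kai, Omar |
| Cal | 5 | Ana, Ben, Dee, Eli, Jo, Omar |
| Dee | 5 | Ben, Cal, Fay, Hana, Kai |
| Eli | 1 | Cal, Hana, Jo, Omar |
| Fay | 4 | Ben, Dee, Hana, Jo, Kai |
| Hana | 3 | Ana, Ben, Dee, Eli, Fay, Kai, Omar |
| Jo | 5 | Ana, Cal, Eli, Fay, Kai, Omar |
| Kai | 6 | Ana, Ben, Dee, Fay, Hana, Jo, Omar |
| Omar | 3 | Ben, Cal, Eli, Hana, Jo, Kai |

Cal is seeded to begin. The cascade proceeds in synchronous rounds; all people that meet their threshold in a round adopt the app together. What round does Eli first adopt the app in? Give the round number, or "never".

Round 1 — Cal adopts the app (initial).
Round 2 — checking thresholds:
  Ana: 1 of 5 neighbours < 5, not yet.
  Ben: 1 of 7 neighbours < 6, not yet.
  Dee: 1 of 5 neighbours < 5, not yet.
  Eli: 1 of 4 neighbours ≥ 1, adopts the app.
  Jo: 1 of 6 neighbours < 5, not yet.
  Omar: 1 of 6 neighbours < 3, not yet.
Round 3 — no new adoptions; cascade stops.

2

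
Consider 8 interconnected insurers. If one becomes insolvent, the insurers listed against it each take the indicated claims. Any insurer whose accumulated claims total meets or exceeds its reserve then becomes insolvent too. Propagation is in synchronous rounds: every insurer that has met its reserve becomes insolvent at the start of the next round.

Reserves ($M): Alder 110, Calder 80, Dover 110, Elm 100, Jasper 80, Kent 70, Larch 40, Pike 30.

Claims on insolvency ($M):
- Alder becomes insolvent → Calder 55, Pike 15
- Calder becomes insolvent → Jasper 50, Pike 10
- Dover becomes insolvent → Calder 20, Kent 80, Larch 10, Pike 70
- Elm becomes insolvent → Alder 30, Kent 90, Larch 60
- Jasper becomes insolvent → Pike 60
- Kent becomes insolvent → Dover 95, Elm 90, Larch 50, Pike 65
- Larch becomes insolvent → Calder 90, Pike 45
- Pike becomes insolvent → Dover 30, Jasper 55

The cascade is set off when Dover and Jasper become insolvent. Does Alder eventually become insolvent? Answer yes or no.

no

Round 1 — Dover, Jasper become insolvent (initial).
  Calder: +20 → 20 < 80
  Kent: +80 → 80 ≥ 70
  Larch: +10 → 10 < 40
  Pike: +70+60 → 130 ≥ 30
Round 2 — Kent, Pike become insolvent.
  Elm: +90 → 90 < 100
  Larch: +50 → 60 ≥ 40
Round 3 — Larch becomes insolvent.
  Calder: +90 → 110 ≥ 80
Round 4 — Calder becomes insolvent.
No further insolvencies.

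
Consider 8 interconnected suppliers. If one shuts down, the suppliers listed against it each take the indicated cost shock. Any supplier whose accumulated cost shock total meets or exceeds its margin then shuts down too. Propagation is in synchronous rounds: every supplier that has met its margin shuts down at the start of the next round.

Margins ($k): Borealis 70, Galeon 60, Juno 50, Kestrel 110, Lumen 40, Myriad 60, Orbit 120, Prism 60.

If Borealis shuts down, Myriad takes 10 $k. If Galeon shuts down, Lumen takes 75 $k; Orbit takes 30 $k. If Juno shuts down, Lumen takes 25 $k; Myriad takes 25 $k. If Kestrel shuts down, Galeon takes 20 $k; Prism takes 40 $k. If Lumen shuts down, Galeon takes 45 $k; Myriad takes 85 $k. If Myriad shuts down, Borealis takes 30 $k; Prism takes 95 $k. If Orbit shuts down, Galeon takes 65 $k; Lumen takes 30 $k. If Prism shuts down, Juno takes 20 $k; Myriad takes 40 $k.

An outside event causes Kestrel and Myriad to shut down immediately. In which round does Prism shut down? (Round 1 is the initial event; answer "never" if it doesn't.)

2

Round 1 — Kestrel, Myriad shut down (initial).
  Borealis: +30 → 30 < 70
  Galeon: +20 → 20 < 60
  Prism: +40+95 → 135 ≥ 60
Round 2 — Prism shuts down.
  Juno: +20 → 20 < 50
No further shutdowns.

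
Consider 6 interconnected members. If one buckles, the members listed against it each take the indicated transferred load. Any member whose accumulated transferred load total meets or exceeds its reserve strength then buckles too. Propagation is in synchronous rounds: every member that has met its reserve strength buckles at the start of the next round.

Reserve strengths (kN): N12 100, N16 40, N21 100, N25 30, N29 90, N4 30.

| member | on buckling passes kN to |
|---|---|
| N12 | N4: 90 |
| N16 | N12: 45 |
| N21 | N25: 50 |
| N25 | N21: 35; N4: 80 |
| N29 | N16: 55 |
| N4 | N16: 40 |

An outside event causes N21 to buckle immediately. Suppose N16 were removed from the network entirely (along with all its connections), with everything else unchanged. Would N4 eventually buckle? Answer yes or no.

With N16 removed:
Round 1 — N21 buckles (initial).
  N25: +50 → 50 ≥ 30
Round 2 — N25 buckles.
  N4: +80 → 80 ≥ 30
Round 3 — N4 buckles.
No further bucklings.

yes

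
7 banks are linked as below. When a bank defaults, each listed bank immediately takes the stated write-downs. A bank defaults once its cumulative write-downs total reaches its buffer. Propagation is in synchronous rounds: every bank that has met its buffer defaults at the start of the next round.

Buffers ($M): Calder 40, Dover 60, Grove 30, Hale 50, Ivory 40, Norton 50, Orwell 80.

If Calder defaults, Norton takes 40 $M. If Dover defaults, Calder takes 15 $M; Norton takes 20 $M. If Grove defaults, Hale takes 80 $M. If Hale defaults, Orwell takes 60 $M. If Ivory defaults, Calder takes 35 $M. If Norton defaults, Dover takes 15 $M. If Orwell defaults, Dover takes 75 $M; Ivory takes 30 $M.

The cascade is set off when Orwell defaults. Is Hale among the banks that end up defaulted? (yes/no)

no

Round 1 — Orwell defaults (initial).
  Dover: +75 → 75 ≥ 60
  Ivory: +30 → 30 < 40
Round 2 — Dover defaults.
  Calder: +15 → 15 < 40
  Norton: +20 → 20 < 50
No further defaults.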